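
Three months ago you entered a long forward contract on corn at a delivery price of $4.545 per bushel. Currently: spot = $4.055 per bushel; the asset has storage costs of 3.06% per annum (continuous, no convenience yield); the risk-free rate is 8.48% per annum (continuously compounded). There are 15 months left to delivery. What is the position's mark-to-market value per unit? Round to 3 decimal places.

$0.125 per bushel

Current fair forward for the remaining 15 months: F = S·e^((r + u)·T), (r + u) = 0.0848 + 0.0306 = 0.1154
F = 4.055 · e^(0.1154 × 15/12) = 4.055 × 1.155173 = 4.6842
Value of long forward = (F − K)·e^(−rT) = (4.6842 − 4.545) · e^(−0.0848·15/12)
= 0.1392 × 0.899425 = 0.125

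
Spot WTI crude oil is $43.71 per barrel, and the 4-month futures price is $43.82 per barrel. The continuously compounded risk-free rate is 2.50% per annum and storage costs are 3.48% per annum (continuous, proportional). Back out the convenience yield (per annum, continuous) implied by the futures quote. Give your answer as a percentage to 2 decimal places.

5.23%

F = S·e^((r+u−y)T) ⇒ (r+u−y) = ln(F/S)/T
ln(43.82/43.71) = 0.002513; /T ⇒ 0.007539
y = r + u − ln(F/S)/T = 0.0250 + 0.0348 − 0.007539 = 0.052261
y = 5.23%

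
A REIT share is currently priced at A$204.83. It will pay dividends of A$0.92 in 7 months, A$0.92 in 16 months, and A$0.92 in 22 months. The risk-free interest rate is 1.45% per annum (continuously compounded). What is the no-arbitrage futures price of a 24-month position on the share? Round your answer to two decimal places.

A$208.07

PV(dividends) I = 0.92·e^(−0.0145·7/12) + 0.92·e^(−0.0145·16/12) + 0.92·e^(−0.0145·22/12)
I = 0.9123 + 0.9024 + 0.8959 = 2.7106
F = (S − I)·e^(rT) = (204.83 − 2.7106) · e^(0.0145·24/12)
= 202.1194 · e^0.029000 = 202.1194 × 1.029425 = A$208.07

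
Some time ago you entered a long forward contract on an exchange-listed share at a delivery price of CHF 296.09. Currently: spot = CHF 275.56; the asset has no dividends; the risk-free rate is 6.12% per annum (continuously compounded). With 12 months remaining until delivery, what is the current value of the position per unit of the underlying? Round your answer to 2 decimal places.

-CHF 2.95

Current fair forward for the remaining 12 months: F = S·e^(r·T), r = 0.0612
F = 275.56 · e^(0.0612 × 12/12) = 275.56 × 1.063112 = 292.9511
Value of long forward = (F − K)·e^(−rT) = (292.9511 − 296.09) · e^(−0.0612·12/12)
= -3.1389 × 0.940635 = -2.95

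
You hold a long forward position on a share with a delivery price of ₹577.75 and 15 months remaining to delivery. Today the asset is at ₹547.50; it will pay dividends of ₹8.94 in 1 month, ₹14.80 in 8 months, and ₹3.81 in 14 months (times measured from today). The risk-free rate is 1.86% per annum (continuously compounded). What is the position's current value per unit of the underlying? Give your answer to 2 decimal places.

PV(remaining dividends) I = 8.94·e^(−0.0186·1/12) + 14.80·e^(−0.0186·8/12) + 3.81·e^(−0.0186·14/12) = 27.2720
Current forward F = (S − I)·e^(rT) = (547.50 − 27.2720)·e^(0.0186·15/12) = 520.2280 × 1.023522 = 532.4648
Value (long) = (F − K)·e^(−rT) = (532.4648 − 577.75) × 0.977018 = -44.2445
Value = -₹44.24

-₹44.24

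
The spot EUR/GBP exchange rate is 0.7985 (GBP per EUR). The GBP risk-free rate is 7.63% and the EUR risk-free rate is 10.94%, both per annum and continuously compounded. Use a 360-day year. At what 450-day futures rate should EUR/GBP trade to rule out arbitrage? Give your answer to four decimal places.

0.7661

F = S·e^((r_GBP − r_EUR)T) = 0.7985 · e^((0.0763 − 0.1094) × 450/360)
= 0.7985 · e^-0.041375 = 0.7985 × 0.959469
F = 0.7661 GBP per EUR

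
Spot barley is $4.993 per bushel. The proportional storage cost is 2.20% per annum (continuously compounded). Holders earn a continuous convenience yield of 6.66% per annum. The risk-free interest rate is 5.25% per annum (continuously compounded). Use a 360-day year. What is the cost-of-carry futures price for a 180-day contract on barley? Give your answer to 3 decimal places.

Net carry = r + u − y = 0.0525 + 0.0220 − 0.0666 = 0.0079
F = S·e^((r+u−y)T) = 4.993 · e^(0.0079 × 180/360) = 4.993 · e^0.003950
= 4.993 × 1.003958 = $5.013 per bushel

$5.013 per bushel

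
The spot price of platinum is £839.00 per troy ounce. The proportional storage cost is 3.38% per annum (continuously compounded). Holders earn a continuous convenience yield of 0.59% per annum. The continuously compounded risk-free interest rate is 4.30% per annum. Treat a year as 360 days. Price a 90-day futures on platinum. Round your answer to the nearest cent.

Net carry = r + u − y = 0.0430 + 0.0338 − 0.0059 = 0.0709
F = S·e^((r+u−y)T) = 839.00 · e^(0.0709 × 90/360) = 839.00 · e^0.017725
= 839.00 × 1.017883 = £854.00 per troy ounce

£854.00 per troy ounce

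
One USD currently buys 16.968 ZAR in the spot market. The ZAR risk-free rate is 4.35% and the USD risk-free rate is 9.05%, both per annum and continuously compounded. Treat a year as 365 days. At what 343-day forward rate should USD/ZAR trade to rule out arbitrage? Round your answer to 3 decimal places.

F = S·e^((r_ZAR − r_USD)T) = 16.968 · e^((0.0435 − 0.0905) × 343/365)
= 16.968 · e^-0.044167 = 16.968 × 0.956794
F = 16.235 ZAR per USD

16.235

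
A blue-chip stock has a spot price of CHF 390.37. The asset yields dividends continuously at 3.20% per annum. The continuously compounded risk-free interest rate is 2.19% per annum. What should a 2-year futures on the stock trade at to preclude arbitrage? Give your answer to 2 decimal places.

F = S·e^((r − q)T) = 390.37 · e^((0.0219 − 0.0320) × 2)
= 390.37 · e^-0.020200 = 390.37 × 0.980003
F = CHF 382.56

CHF 382.56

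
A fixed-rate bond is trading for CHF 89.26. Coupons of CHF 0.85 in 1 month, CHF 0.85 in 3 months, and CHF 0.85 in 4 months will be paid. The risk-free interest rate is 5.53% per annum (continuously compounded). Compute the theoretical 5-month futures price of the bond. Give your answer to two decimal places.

PV(coupons) I = 0.85·e^(−0.0553·1/12) + 0.85·e^(−0.0553·3/12) + 0.85·e^(−0.0553·4/12)
I = 0.8461 + 0.8383 + 0.8345 = 2.5189
F = (S − I)·e^(rT) = (89.26 − 2.5189) · e^(0.0553·5/12)
= 86.7411 · e^0.023042 = 86.7411 × 1.023310 = CHF 88.76

CHF 88.76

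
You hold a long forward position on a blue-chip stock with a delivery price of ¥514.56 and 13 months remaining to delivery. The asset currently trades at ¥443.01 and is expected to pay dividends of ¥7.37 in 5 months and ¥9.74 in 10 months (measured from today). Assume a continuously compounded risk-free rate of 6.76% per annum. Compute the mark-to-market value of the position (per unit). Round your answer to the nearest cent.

PV(remaining dividends) I = 7.37·e^(−0.0676·5/12) + 9.74·e^(−0.0676·10/12) = 16.3718
Current forward F = (S − I)·e^(rT) = (443.01 − 16.3718)·e^(0.0676·13/12) = 426.6382 × 1.075982 = 459.0550
Value (long) = (F − K)·e^(−rT) = (459.0550 − 514.56) × 0.929384 = -51.5855
Value = -¥51.59

-¥51.59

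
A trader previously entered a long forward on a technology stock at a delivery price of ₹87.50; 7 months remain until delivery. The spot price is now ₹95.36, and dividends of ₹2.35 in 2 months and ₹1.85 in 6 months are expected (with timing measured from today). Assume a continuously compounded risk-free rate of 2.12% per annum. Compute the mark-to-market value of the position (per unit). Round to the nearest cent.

PV(remaining dividends) I = 2.35·e^(−0.0212·2/12) + 1.85·e^(−0.0212·6/12) = 4.1722
Current forward F = (S − I)·e^(rT) = (95.36 − 4.1722)·e^(0.0212·7/12) = 91.1878 × 1.012443 = 92.3224
Value (long) = (F − K)·e^(−rT) = (92.3224 − 87.50) × 0.987709 = 4.7631
Value = ₹4.76

₹4.76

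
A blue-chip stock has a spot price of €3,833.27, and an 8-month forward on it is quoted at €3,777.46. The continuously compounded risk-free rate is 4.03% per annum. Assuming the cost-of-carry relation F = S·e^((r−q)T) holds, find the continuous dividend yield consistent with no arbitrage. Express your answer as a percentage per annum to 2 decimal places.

6.23%

From F = S·e^((r−q)T): (r − q) = ln(F/S)/T
ln(3777.46/3833.27) = ln(0.985441) = -0.014666
(r − q) = -0.014666 / (8/12) = -0.021999
q = r − ln(F/S)/T = 0.0403 + 0.021999 = 0.062299
q = 6.23%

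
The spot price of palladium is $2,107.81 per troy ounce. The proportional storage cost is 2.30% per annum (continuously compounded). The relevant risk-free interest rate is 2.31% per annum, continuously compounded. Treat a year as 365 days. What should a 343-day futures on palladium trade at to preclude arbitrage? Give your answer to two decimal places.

$2,201.13 per troy ounce

Net carry = r + u − y = 0.0231 + 0.0230 − 0.0000 = 0.0461
F = S·e^((r+u−y)T) = 2107.81 · e^(0.0461 × 343/365) = 2107.81 · e^0.04332137
= 2107.81 × 1.04427344 = $2,201.13 per troy ounce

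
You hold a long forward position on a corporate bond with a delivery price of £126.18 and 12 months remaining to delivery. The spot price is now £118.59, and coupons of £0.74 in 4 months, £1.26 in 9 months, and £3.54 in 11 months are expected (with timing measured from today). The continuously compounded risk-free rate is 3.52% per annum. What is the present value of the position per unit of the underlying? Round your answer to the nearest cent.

-£8.61

PV(remaining coupons) I = 0.74·e^(−0.0352·4/12) + 1.26·e^(−0.0352·9/12) + 3.54·e^(−0.0352·11/12) = 5.3861
Current forward F = (S − I)·e^(rT) = (118.59 − 5.3861)·e^(0.0352·12/12) = 113.2039 × 1.035827 = 117.2597
Value (long) = (F − K)·e^(−rT) = (117.2597 − 126.18) × 0.965412 = -8.6118
Value = -£8.61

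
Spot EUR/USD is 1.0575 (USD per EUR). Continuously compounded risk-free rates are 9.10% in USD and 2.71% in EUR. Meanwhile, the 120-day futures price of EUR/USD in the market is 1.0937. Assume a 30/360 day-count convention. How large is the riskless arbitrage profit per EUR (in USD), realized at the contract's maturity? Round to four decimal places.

Fair futures: F* = S·e^(carry·T), with carry = (r_USD − r_EUR) = 0.0910 − 0.0271 = 0.0639
F* = 1.0575 · e^(0.0639 × 120/360) = 1.0575 · e^0.021300 = 1.0575 × 1.021528 = 1.0803
Market 1.0937 > fair 1.0803: forward overpriced → cash-and-carry (buy spot, short the forward).
At maturity, profit = |F_mkt − F*| = |1.0937 − 1.0803| = 0.0134 per EUR (in USD)

0.0134 per EUR (in USD)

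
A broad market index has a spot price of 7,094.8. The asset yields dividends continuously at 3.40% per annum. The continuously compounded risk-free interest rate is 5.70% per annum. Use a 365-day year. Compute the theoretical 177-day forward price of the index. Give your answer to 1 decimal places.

7,174.4

F = S·e^((r − q)T) = 7094.8 · e^((0.0570 − 0.0340) × 177/365)
= 7094.8 · e^0.011153 = 7094.8 × 1.011215
F = 7,174.4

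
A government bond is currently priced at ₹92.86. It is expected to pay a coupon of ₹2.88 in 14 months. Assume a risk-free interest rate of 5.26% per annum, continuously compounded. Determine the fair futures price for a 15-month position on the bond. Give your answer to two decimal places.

PV(coupons) I = 2.88·e^(−0.0526·14/12)
I = 2.7086
F = (S − I)·e^(rT) = (92.86 − 2.7086) · e^(0.0526·15/12)
= 90.1514 · e^0.065750 = 90.1514 × 1.067960 = ₹96.28

₹96.28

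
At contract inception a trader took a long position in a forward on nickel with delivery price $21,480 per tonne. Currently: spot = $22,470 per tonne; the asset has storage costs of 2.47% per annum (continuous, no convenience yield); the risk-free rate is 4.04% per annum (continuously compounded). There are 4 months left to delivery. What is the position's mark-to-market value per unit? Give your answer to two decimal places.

Current fair forward for the remaining 4 months: F = S·e^((r + u)·T), (r + u) = 0.0404 + 0.0247 = 0.0651
F = 22470 · e^(0.0651 × 4/12) = 22470 × 1.02193716 = 22962.9280
Value of long forward = (F − K)·e^(−rT) = (22962.9280 − 21480) · e^(−0.0404·4/12)
= 1482.9280 × 0.98662360 = 1463.09

$1463.09 per tonne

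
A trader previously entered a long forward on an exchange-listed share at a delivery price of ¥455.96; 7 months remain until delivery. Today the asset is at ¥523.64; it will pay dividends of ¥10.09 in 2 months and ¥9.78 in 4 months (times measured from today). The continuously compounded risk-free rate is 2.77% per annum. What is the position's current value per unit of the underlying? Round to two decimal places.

PV(remaining dividends) I = 10.09·e^(−0.0277·2/12) + 9.78·e^(−0.0277·4/12) = 19.7336
Current forward F = (S − I)·e^(rT) = (523.64 − 19.7336)·e^(0.0277·7/12) = 503.9064 × 1.016290 = 512.1150
Value (long) = (F − K)·e^(−rT) = (512.1150 − 455.96) × 0.983972 = 55.2549
Value = ¥55.25

¥55.25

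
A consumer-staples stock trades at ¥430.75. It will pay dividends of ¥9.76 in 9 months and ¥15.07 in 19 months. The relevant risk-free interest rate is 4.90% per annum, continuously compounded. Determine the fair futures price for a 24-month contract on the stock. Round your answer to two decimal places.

PV(dividends) I = 9.76·e^(−0.0490·9/12) + 15.07·e^(−0.0490·19/12)
I = 9.4078 + 13.9450 = 23.3528
F = (S − I)·e^(rT) = (430.75 − 23.3528) · e^(0.0490·24/12)
= 407.3972 · e^0.098000 = 407.3972 × 1.102963 = ¥449.34

¥449.34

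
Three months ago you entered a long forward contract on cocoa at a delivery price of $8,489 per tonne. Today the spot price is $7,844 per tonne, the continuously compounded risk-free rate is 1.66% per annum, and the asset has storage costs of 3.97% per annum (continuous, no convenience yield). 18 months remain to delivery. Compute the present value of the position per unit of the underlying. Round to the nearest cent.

Current fair forward for the remaining 18 months: F = S·e^((r + u)·T), (r + u) = 0.0166 + 0.0397 = 0.0563
F = 7844 · e^(0.0563 × 18/12) = 7844 × 1.08811844 = 8535.2010
Value of long forward = (F − K)·e^(−rT) = (8535.2010 − 8489) · e^(−0.0166·18/12)
= 46.2010 × 0.97540745 = 45.06

$45.06 per tonne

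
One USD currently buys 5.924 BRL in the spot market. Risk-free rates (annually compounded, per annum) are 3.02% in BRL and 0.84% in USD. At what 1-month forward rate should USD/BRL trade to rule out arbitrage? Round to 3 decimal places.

By covered interest parity, F = S · (1+r_BRL)^T / (1+r_USD)^T
= 5.924 × 1.002482 / 1.000697 = 5.924 × 1.001784
F = 5.935 BRL per USD

5.935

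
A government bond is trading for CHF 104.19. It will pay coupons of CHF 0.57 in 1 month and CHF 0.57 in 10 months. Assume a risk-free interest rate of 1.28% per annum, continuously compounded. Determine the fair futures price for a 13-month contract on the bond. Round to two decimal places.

PV(coupons) I = 0.57·e^(−0.0128·1/12) + 0.57·e^(−0.0128·10/12)
I = 0.5694 + 0.5640 = 1.1334
F = (S − I)·e^(rT) = (104.19 − 1.1334) · e^(0.0128·13/12)
= 103.0566 · e^0.013867 = 103.0566 × 1.013964 = CHF 104.50

CHF 104.50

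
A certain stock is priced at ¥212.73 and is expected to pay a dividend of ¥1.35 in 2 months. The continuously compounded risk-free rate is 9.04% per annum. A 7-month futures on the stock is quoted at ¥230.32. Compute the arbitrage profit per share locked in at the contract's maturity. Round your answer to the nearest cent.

¥7.47 per share

PV(dividends) I = 1.35·e^(−0.0904·2/12) = 1.3298
Fair futures F* = (S − I)·e^(rT) = (212.73 − 1.3298)·e^0.052733 = 211.4002 × 1.054148 = 222.8471
Market ¥230.32 > fair 222.8471: forward overpriced → cash-and-carry (borrow at r, buy the stock and collect the dividends, short the forward).
Profit at T = |F_mkt − F*| = |230.32 − 222.8471| = ¥7.47 per share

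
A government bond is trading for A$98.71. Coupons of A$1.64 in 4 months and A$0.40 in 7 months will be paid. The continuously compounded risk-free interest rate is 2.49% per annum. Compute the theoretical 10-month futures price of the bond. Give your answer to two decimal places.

A$98.72

PV(coupons) I = 1.64·e^(−0.0249·4/12) + 0.40·e^(−0.0249·7/12)
I = 1.6264 + 0.3942 = 2.0206
F = (S − I)·e^(rT) = (98.71 − 2.0206) · e^(0.0249·10/12)
= 96.6894 · e^0.020750 = 96.6894 × 1.020967 = A$98.72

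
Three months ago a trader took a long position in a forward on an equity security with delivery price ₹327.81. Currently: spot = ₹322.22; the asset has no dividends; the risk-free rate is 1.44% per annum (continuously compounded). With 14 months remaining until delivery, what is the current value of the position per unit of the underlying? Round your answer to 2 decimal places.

Current fair forward for the remaining 14 months: F = S·e^(r·T), r = 0.0144
F = 322.22 · e^(0.0144 × 14/12) = 322.22 × 1.016942 = 327.6791
Value of long forward = (F − K)·e^(−rT) = (327.6791 − 327.81) · e^(−0.0144·14/12)
= -0.1309 × 0.983340 = -0.13

-₹0.13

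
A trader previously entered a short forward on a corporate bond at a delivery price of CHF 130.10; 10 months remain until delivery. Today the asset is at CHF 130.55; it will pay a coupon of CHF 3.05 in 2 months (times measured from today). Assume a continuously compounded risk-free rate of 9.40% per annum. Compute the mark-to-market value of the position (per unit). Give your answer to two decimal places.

PV(remaining coupons) I = 3.05·e^(−0.0940·2/12) = 3.0026
Current forward F = (S − I)·e^(rT) = (130.55 − 3.0026)·e^(0.0940·10/12) = 127.5474 × 1.081483 = 137.9403
Value (long) = (F − K)·e^(−rT) = (137.9403 − 130.10) × 0.924656 = 7.2496
Short position value = −(long value) = -CHF 7.25

-CHF 7.25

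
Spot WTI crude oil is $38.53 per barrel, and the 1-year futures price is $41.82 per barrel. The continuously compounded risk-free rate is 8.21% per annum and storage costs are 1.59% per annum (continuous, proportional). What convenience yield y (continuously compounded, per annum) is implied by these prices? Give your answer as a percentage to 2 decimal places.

F = S·e^((r+u−y)T) ⇒ (r+u−y) = ln(F/S)/T
ln(41.82/38.53) = 0.081938; /T ⇒ 0.081938
y = r + u − ln(F/S)/T = 0.0821 + 0.0159 − 0.081938 = 0.016062
y = 1.61%

1.61%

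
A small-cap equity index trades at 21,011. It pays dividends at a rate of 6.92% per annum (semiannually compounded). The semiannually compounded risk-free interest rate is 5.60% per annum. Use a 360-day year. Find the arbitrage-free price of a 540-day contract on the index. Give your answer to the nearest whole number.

F = S · (1+r/2)^(2T) / (1+q/2)^(2T)
= 21011 × 1.086374 / 1.107433 = 21011 × 0.980984
F = 20,611

20,611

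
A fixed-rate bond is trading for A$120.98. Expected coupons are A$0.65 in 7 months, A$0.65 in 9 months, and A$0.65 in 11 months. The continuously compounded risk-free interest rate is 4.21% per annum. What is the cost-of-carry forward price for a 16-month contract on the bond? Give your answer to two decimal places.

A$125.97

PV(coupons) I = 0.65·e^(−0.0421·7/12) + 0.65·e^(−0.0421·9/12) + 0.65·e^(−0.0421·11/12)
I = 0.6342 + 0.6298 + 0.6254 = 1.8894
F = (S − I)·e^(rT) = (120.98 − 1.8894) · e^(0.0421·16/12)
= 119.0906 · e^0.056133 = 119.0906 × 1.057738 = A$125.97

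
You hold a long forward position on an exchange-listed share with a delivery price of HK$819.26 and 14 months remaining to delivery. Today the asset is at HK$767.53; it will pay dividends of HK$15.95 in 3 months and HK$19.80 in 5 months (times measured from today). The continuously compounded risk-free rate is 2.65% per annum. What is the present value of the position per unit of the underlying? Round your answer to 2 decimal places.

PV(remaining dividends) I = 15.95·e^(−0.0265·3/12) + 19.80·e^(−0.0265·5/12) = 35.4273
Current forward F = (S − I)·e^(rT) = (767.53 − 35.4273)·e^(0.0265·14/12) = 732.1027 × 1.031400 = 755.0907
Value (long) = (F − K)·e^(−rT) = (755.0907 − 819.26) × 0.969556 = -62.2157
Value = -HK$62.22

-HK$62.22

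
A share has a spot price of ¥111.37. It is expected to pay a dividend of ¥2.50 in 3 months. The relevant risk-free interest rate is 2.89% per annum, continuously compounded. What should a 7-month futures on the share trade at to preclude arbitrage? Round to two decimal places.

¥110.74

PV(dividends) I = 2.50·e^(−0.0289·3/12)
I = 2.4820
F = (S − I)·e^(rT) = (111.37 − 2.4820) · e^(0.0289·7/12)
= 108.8880 · e^0.016858 = 108.8880 × 1.017001 = ¥110.74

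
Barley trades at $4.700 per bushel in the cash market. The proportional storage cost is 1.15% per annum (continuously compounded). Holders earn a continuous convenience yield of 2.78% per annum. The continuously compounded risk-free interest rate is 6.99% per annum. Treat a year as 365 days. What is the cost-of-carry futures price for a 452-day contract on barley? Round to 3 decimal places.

Net carry = r + u − y = 0.0699 + 0.0115 − 0.0278 = 0.0536
F = S·e^((r+u−y)T) = 4.700 · e^(0.0536 × 452/365) = 4.700 · e^0.066376
= 4.700 × 1.068628 = $5.023 per bushel

$5.023 per bushel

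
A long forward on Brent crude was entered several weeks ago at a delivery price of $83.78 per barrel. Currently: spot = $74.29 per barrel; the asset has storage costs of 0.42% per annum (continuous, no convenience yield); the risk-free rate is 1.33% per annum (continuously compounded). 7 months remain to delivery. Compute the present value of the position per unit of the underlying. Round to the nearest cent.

Current fair forward for the remaining 7 months: F = S·e^((r + u)·T), (r + u) = 0.0133 + 0.0042 = 0.0175
F = 74.29 · e^(0.0175 × 7/12) = 74.29 × 1.010261 = 75.0523
Value of long forward = (F − K)·e^(−rT) = (75.0523 − 83.78) · e^(−0.0133·7/12)
= -8.7277 × 0.992272 = -8.66

-$8.66 per barrel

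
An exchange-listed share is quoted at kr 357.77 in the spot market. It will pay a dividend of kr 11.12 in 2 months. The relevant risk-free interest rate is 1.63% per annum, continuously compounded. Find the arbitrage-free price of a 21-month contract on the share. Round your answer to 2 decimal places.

PV(dividends) I = 11.12·e^(−0.0163·2/12)
I = 11.0898
F = (S − I)·e^(rT) = (357.77 − 11.0898) · e^(0.0163·21/12)
= 346.6802 · e^0.028525 = 346.6802 × 1.028936 = kr 356.71

kr 356.71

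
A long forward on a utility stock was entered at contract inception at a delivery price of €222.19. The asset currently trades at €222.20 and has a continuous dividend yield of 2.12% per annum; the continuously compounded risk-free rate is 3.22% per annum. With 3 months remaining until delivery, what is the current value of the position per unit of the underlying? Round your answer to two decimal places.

€0.62

Current fair forward for the remaining 3 months: F = S·e^((r − q)·T), (r − q) = 0.0322 − 0.0212 = 0.0110
F = 222.20 · e^(0.0110 × 3/12) = 222.20 × 1.002754 = 222.8119
Value of long forward = (F − K)·e^(−rT) = (222.8119 − 222.19) · e^(−0.0322·3/12)
= 0.6219 × 0.991982 = 0.62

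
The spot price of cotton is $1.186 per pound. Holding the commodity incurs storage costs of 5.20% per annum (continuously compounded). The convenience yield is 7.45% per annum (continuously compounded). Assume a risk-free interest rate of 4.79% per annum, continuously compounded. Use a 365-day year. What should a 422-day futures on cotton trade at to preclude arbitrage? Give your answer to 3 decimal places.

Net carry = r + u − y = 0.0479 + 0.0520 − 0.0745 = 0.0254
F = S·e^((r+u−y)T) = 1.186 · e^(0.0254 × 422/365) = 1.186 · e^0.029367
= 1.186 × 1.029802 = $1.221 per pound

$1.221 per pound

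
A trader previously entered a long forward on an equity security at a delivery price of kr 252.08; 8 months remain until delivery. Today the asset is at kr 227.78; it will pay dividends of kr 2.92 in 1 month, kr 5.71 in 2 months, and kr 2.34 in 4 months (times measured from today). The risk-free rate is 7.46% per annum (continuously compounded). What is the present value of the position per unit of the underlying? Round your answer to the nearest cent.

PV(remaining dividends) I = 2.92·e^(−0.0746·1/12) + 5.71·e^(−0.0746·2/12) + 2.34·e^(−0.0746·4/12) = 10.8239
Current forward F = (S − I)·e^(rT) = (227.78 − 10.8239)·e^(0.0746·8/12) = 216.9561 × 1.050991 = 228.0189
Value (long) = (F − K)·e^(−rT) = (228.0189 − 252.08) × 0.951483 = -22.8937
Value = -kr 22.89

-kr 22.89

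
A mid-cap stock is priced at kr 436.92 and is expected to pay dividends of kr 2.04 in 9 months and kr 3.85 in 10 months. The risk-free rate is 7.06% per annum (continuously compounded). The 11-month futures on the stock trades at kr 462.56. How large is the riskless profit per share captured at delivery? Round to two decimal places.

kr 2.37 per share

PV(dividends) I = 2.04·e^(−0.0706·9/12) + 3.85·e^(−0.0706·10/12) = 5.5648
Fair futures F* = (S − I)·e^(rT) = (436.92 − 5.5648)·e^0.064717 = 431.3552 × 1.066857 = 460.1943
Market kr 462.56 > fair 460.1943: forward overpriced → cash-and-carry (borrow at r, buy the stock and collect the dividends, short the forward).
Profit at T = |F_mkt − F*| = |462.56 − 460.1943| = kr 2.37 per share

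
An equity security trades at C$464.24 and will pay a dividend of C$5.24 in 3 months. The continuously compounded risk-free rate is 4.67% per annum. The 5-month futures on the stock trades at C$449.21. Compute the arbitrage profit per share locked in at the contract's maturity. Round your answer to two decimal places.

C$18.87 per share

PV(dividends) I = 5.24·e^(−0.0467·3/12) = 5.1792
Fair futures F* = (S − I)·e^(rT) = (464.24 − 5.1792)·e^0.019458 = 459.0608 × 1.019649 = 468.0809
Market C$449.21 < fair 468.0809: forward underpriced → reverse cash-and-carry (short the stock, invest proceeds at r, pay the dividends, go long the forward).
Profit at T = |F_mkt − F*| = |449.21 − 468.0809| = C$18.87 per share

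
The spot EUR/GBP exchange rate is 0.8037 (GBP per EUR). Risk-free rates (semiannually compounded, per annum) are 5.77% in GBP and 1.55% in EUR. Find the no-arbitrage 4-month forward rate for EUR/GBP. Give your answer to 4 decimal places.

By covered interest parity, F = S · (1+r_GBP/2)^(2T) / (1+r_EUR/2)^(2T)
= 0.8037 × 1.019142 / 1.005160 = 0.8037 × 1.013910
F = 0.8149 GBP per EUR

0.8149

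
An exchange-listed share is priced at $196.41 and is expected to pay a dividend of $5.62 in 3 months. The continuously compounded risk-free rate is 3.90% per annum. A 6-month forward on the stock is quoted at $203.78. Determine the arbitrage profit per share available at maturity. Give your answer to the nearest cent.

$9.18 per share

PV(dividends) I = 5.62·e^(−0.0390·3/12) = 5.5655
Fair forward F* = (S − I)·e^(rT) = (196.41 − 5.5655)·e^0.019500 = 190.8445 × 1.019691 = 194.6024
Market $203.78 > fair 194.6024: forward overpriced → cash-and-carry (borrow at r, buy the stock and collect the dividends, short the forward).
Profit at T = |F_mkt − F*| = |203.78 − 194.6024| = $9.18 per share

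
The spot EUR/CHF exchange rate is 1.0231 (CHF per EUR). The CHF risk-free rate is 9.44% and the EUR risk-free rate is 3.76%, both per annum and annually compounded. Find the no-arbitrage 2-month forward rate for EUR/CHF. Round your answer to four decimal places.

By covered interest parity, F = S · (1+r_CHF)^T / (1+r_EUR)^T
= 1.0231 × 1.015148 / 1.006171 = 1.0231 × 1.008922
F = 1.0322 CHF per EUR

1.0322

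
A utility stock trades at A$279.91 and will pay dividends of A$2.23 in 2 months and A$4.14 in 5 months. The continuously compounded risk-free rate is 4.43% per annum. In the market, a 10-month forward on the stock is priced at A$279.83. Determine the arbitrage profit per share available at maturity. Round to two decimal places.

A$4.09 per share

PV(dividends) I = 2.23·e^(−0.0443·2/12) + 4.14·e^(−0.0443·5/12) = 6.2779
Fair forward F* = (S − I)·e^(rT) = (279.91 − 6.2779)·e^0.036917 = 273.6321 × 1.037607 = 283.9226
Market A$279.83 < fair 283.9226: forward underpriced → reverse cash-and-carry (short the stock, invest proceeds at r, pay the dividends, go long the forward).
Profit at T = |F_mkt − F*| = |279.83 − 283.9226| = A$4.09 per share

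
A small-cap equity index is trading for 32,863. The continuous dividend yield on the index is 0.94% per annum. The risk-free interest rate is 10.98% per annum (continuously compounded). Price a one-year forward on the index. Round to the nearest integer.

F = S·e^((r − q)T) = 32863 · e^((0.1098 − 0.0094) × 12/12)
= 32863 · e^0.100400 = 32863 × 1.105613
F = 36,334

36,334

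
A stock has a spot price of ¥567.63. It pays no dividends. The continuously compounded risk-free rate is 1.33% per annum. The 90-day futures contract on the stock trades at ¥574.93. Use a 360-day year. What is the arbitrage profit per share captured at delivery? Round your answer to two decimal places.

Fair futures: F* = S·e^(carry·T), with carry = r = 0.0133
F* = 567.63 · e^(0.0133 × 90/360) = 567.63 · e^0.003325 = 567.63 × 1.003331 = ¥569.5208
Market ¥574.93 > fair ¥569.5208: forward overpriced → cash-and-carry (buy spot, short the forward).
At maturity, profit = |F_mkt − F*| = |574.93 − 569.5208| = ¥5.41 per share

¥5.41 per share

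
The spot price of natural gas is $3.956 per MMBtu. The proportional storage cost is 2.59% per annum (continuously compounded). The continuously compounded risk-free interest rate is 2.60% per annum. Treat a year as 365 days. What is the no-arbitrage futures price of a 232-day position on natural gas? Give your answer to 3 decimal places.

Net carry = r + u − y = 0.0260 + 0.0259 − 0.0000 = 0.0519
F = S·e^((r+u−y)T) = 3.956 · e^(0.0519 × 232/365) = 3.956 · e^0.032988
= 3.956 × 1.033538 = $4.089 per MMBtu

$4.089 per MMBtu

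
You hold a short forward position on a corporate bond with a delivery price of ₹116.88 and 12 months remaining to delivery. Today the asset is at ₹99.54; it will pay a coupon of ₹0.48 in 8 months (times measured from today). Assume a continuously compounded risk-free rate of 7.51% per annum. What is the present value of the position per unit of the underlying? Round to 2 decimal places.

PV(remaining coupons) I = 0.48·e^(−0.0751·8/12) = 0.4566
Current forward F = (S − I)·e^(rT) = (99.54 − 0.4566)·e^(0.0751·12/12) = 99.0834 × 1.077992 = 106.8111
Value (long) = (F − K)·e^(−rT) = (106.8111 − 116.88) × 0.927651 = -9.3404
Short position value = −(long value) = ₹9.34

₹9.34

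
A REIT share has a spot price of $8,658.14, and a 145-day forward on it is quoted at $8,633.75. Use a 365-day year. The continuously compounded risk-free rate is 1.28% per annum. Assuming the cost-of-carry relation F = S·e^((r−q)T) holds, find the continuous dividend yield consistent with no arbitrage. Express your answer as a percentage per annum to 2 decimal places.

From F = S·e^((r−q)T): (r − q) = ln(F/S)/T
ln(8633.75/8658.14) = ln(0.997183) = -0.002821
(r − q) = -0.002821 / (145/365) = -0.007101
q = r − ln(F/S)/T = 0.0128 + 0.007101 = 0.019901
q = 1.99%

1.99%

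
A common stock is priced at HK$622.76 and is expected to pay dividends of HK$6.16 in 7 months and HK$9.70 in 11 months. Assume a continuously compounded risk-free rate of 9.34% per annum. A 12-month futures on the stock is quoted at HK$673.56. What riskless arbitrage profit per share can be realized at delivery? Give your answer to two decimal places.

PV(dividends) I = 6.16·e^(−0.0934·7/12) + 9.70·e^(−0.0934·11/12) = 14.7374
Fair futures F* = (S − I)·e^(rT) = (622.76 − 14.7374)·e^0.093400 = 608.0226 × 1.097901 = 667.5486
Market HK$673.56 > fair 667.5486: forward overpriced → cash-and-carry (borrow at r, buy the stock and collect the dividends, short the forward).
Profit at T = |F_mkt − F*| = |673.56 − 667.5486| = HK$6.01 per share

HK$6.01 per share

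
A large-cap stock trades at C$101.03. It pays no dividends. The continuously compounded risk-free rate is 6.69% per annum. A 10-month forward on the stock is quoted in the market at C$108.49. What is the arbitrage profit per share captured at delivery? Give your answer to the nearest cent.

Fair forward: F* = S·e^(carry·T), with carry = r = 0.0669
F* = 101.03 · e^(0.0669 × 10/12) = 101.03 · e^0.055750 = 101.03 × 1.057333 = C$106.8224
Market C$108.49 > fair C$106.8224: forward overpriced → cash-and-carry (buy spot, short the forward).
At maturity, profit = |F_mkt − F*| = |108.49 − 106.8224| = C$1.67 per share

C$1.67 per share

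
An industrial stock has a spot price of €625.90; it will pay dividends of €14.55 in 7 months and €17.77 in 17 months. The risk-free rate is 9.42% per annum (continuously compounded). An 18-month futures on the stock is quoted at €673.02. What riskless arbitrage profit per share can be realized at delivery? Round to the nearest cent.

€14.10 per share

PV(dividends) I = 14.55·e^(−0.0942·7/12) + 17.77·e^(−0.0942·17/12) = 29.3221
Fair futures F* = (S − I)·e^(rT) = (625.90 − 29.3221)·e^0.141300 = 596.5779 × 1.151770 = 687.1205
Market €673.02 < fair 687.1205: forward underpriced → reverse cash-and-carry (short the stock, invest proceeds at r, pay the dividends, go long the forward).
Profit at T = |F_mkt − F*| = |673.02 − 687.1205| = €14.10 per share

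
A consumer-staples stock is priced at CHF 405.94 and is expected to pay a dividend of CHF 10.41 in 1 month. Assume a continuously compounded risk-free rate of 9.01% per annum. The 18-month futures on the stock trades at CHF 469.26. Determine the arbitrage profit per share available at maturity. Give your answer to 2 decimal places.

PV(dividends) I = 10.41·e^(−0.0901·1/12) = 10.3321
Fair futures F* = (S − I)·e^(rT) = (405.94 − 10.3321)·e^0.135150 = 395.6079 × 1.144708 = 452.8555
Market CHF 469.26 > fair 452.8555: forward overpriced → cash-and-carry (borrow at r, buy the stock and collect the dividends, short the forward).
Profit at T = |F_mkt − F*| = |469.26 − 452.8555| = CHF 16.40 per share

CHF 16.40 per share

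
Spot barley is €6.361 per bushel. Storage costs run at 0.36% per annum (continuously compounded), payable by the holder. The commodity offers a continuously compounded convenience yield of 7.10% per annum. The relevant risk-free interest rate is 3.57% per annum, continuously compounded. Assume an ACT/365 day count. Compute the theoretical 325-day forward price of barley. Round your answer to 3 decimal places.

€6.184 per bushel

Net carry = r + u − y = 0.0357 + 0.0036 − 0.0710 = -0.0317
F = S·e^((r+u−y)T) = 6.361 · e^(-0.0317 × 325/365) = 6.361 · e^-0.028226
= 6.361 × 0.972169 = €6.184 per bushel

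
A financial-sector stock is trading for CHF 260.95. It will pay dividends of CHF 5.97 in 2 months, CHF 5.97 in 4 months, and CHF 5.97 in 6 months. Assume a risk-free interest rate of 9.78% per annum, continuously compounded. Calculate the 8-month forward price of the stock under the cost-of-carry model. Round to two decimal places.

CHF 260.03

PV(dividends) I = 5.97·e^(−0.0978·2/12) + 5.97·e^(−0.0978·4/12) + 5.97·e^(−0.0978·6/12)
I = 5.8735 + 5.7785 + 5.6851 = 17.3371
F = (S − I)·e^(rT) = (260.95 − 17.3371) · e^(0.0978·8/12)
= 243.6129 · e^0.065200 = 243.6129 × 1.067372 = CHF 260.03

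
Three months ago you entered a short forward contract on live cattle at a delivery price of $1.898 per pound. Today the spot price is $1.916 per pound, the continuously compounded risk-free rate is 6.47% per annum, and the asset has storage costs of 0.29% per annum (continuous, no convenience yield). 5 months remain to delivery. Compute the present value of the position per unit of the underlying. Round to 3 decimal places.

-$0.071 per pound

Current fair forward for the remaining 5 months: F = S·e^((r + u)·T), (r + u) = 0.0647 + 0.0029 = 0.0676
F = 1.916 · e^(0.0676 × 5/12) = 1.916 × 1.028567 = 1.9707
Value of long forward = (F − K)·e^(−rT) = (1.9707 − 1.898) · e^(−0.0647·5/12)
= 0.0727 × 0.973402 = 0.071
Short position value = −(long value) = -$0.071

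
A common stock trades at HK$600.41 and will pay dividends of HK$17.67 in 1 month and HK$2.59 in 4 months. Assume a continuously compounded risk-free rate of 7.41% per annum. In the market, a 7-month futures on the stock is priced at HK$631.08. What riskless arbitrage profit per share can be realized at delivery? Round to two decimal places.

PV(dividends) I = 17.67·e^(−0.0741·1/12) + 2.59·e^(−0.0741·4/12) = 20.0880
Fair futures F* = (S − I)·e^(rT) = (600.41 − 20.0880)·e^0.043225 = 580.3220 × 1.044173 = 605.9566
Market HK$631.08 > fair 605.9566: forward overpriced → cash-and-carry (borrow at r, buy the stock and collect the dividends, short the forward).
Profit at T = |F_mkt − F*| = |631.08 − 605.9566| = HK$25.12 per share

HK$25.12 per share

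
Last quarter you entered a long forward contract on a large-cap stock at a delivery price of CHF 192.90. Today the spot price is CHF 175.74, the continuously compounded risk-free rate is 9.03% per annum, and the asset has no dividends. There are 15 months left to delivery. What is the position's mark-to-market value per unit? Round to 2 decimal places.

Current fair forward for the remaining 15 months: F = S·e^(r·T), r = 0.0903
F = 175.74 · e^(0.0903 × 15/12) = 175.74 × 1.119492 = 196.7395
Value of long forward = (F − K)·e^(−rT) = (196.7395 − 192.90) · e^(−0.0903·15/12)
= 3.8395 × 0.893262 = 3.43

CHF 3.43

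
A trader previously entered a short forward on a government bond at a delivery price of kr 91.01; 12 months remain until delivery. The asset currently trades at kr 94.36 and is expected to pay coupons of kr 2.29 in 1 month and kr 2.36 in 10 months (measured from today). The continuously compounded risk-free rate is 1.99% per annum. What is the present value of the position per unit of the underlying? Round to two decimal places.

-kr 0.54

PV(remaining coupons) I = 2.29·e^(−0.0199·1/12) + 2.36·e^(−0.0199·10/12) = 4.6074
Current forward F = (S − I)·e^(rT) = (94.36 − 4.6074)·e^(0.0199·12/12) = 89.7526 × 1.020099 = 91.5565
Value (long) = (F − K)·e^(−rT) = (91.5565 − 91.01) × 0.980297 = 0.5357
Short position value = −(long value) = -kr 0.54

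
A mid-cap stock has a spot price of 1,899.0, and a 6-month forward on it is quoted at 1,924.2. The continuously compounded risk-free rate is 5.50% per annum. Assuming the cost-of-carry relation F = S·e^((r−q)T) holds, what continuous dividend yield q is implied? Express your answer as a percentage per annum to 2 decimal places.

2.86%

From F = S·e^((r−q)T): (r − q) = ln(F/S)/T
ln(1924.2/1899.0) = ln(1.013270) = 0.013183
(r − q) = 0.013183 / (6/12) = 0.026366
q = r − ln(F/S)/T = 0.0550 − 0.026366 = 0.028634
q = 2.86%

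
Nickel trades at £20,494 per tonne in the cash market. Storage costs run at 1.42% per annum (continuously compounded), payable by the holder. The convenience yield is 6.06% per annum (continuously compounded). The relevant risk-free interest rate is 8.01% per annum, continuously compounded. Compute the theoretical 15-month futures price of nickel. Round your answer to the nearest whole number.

Net carry = r + u − y = 0.0801 + 0.0142 − 0.0606 = 0.0337
F = S·e^((r+u−y)T) = 20494 · e^(0.0337 × 15/12) = 20494 · e^0.042125
= 20494 × 1.043025 = £21,376 per tonne

£21,376 per tonne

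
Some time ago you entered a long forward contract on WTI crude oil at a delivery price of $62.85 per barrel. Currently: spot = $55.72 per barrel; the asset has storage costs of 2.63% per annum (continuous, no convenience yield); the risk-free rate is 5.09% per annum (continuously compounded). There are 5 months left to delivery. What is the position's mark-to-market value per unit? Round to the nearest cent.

-$5.20 per barrel

Current fair forward for the remaining 5 months: F = S·e^((r + u)·T), (r + u) = 0.0509 + 0.0263 = 0.0772
F = 55.72 · e^(0.0772 × 5/12) = 55.72 × 1.032690 = 57.5415
Value of long forward = (F − K)·e^(−rT) = (57.5415 − 62.85) · e^(−0.0509·5/12)
= -5.3085 × 0.979015 = -5.20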